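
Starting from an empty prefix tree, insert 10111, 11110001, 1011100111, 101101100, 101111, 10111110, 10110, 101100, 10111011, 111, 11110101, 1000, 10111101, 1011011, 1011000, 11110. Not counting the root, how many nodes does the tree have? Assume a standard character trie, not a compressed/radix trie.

36

Trie structure (* marks end of a word):
(root)
└─ 1
   ├─ 0
   │  ├─ 0
   │  │  └─ 0 *
   │  └─ 1
   │     └─ 1
   │        ├─ 0 *
   │        │  ├─ 0 *
   │        │  │  └─ 0 *
   │        │  └─ 1
   │        │     └─ 1 *
   │        │        └─ 0
   │        │           └─ 0 *
   │        └─ 1 *
   │           ├─ 0
   │           │  ├─ 0
   │           │  │  └─ 1
   │           │  │     └─ 1
   │           │  │        └─ 1 *
   │           │  └─ 1
   │           │     └─ 1 *
   │           └─ 1 *
   │              ├─ 0
   │              │  └─ 1 *
   │              └─ 1
   │                 └─ 0 *
   └─ 1
      └─ 1 *
         └─ 1
            └─ 0 *
               ├─ 0
               │  └─ 0
               │     └─ 1 *
               └─ 1
                  └─ 0
                     └─ 1 *
Counting every labelled node above: 36.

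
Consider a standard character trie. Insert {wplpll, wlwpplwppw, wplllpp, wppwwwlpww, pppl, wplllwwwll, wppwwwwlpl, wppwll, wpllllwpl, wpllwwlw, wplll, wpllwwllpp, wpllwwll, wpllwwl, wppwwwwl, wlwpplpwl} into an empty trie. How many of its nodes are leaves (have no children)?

12

A leaf is a node with no children — equivalently, the end of a word that is not a proper prefix of any other stored word.
Those words: "pppl", "wlwpplpwl", "wlwpplwppw", "wpllllwpl", "wplllpp", "wplllwwwll", "wpllwwllpp", "wpllwwlw", "wplpll", "wppwll", "wppwwwlpww", "wppwwwwlpl"
Leaf count: 12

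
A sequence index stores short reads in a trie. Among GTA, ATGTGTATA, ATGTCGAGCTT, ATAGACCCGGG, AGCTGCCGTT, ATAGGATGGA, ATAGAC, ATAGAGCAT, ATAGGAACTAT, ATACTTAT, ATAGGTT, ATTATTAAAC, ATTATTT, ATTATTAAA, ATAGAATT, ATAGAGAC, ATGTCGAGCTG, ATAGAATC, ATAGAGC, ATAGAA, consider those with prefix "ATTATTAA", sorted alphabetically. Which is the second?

Filter for "ATTATTAA…" and sort: "ATTATTAAA", "ATTATTAAAC"
The 2nd is ATTATTAAAC.

ATTATTAAAC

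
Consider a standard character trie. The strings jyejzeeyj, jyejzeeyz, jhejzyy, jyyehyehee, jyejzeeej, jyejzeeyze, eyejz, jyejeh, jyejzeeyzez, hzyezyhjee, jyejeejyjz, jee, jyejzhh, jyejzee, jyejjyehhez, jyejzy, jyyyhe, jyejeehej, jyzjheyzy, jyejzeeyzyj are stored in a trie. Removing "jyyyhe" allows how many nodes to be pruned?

3

A node on "jyyyhe"'s path can go only if nothing else ends at it or branches off below it.
The suffix "yhe" (3 nodes) is used only by "jyyyhe"; the node for "jyy" still has the child "e", so pruning stops there.
Nodes removed: 3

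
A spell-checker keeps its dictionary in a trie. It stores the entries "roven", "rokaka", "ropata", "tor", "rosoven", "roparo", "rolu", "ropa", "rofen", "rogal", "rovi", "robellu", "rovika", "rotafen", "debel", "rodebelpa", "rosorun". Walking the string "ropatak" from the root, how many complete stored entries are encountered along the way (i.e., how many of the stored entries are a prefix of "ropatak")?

2

Check each prefix of "ropatak" against the stored set — each match is an end-marker on the path.
Prefixes of the query that are stored words: "ropa", "ropata"
Count: 2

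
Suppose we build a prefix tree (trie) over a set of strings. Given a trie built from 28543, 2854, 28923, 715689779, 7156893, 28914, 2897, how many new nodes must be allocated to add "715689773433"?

4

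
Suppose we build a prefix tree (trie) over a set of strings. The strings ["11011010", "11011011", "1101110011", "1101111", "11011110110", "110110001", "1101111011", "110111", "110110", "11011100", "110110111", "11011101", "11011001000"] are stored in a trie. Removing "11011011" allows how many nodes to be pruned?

0

After clearing the end-marker at "11011011", prune upward until reaching a node still needed by another word.
Every node on "11011011" is still needed (e.g. by "110110111"), so nothing is freed.
Nodes removed: 0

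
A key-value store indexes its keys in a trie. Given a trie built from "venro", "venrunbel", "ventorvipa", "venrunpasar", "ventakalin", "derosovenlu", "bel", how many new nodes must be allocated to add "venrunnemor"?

5

Walking "venrunnemor" from the root, the first 6 characters ("venrun") follow existing edges; "n" is the first miss.
Each of the 5 remaining characters creates one node.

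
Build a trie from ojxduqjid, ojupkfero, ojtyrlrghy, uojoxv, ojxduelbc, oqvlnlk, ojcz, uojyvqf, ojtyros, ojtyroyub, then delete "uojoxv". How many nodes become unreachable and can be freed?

A node on "uojoxv"'s path can go only if nothing else ends at it or branches off below it.
The suffix "oxv" (3 nodes) is used only by "uojoxv"; the node for "uoj" still has the child "y", so pruning stops there.
Nodes removed: 3

3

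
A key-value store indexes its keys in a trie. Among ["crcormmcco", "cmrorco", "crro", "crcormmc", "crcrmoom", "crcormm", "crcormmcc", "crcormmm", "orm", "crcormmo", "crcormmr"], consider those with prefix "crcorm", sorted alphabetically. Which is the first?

crcormm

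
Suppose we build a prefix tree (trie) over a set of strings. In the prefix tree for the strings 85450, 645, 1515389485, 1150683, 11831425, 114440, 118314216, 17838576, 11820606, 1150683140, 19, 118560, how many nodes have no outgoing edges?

Leaves are exactly the stored words that no other stored word extends.
Those words: "114440", "1150683140", "11820606", "118314216", "11831425", "118560", "1515389485", "17838576", "19", "645", "85450"
Leaf count: 11

11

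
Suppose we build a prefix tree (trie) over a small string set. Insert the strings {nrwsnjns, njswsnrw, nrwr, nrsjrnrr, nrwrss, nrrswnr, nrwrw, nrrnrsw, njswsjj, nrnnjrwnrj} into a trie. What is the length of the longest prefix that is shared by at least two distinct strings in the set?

5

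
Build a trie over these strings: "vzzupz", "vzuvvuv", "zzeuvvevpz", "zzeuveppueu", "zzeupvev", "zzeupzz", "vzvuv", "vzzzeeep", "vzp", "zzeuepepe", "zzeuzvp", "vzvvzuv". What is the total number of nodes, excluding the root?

Count nodes per top-level branch (shared prefixes stored once):
  'v'-branch (vzp, vzuvvuv, vzvuv, vzvvzuv, vzzupz, vzzzeeep): 24 nodes
  'z'-branch (zzeuepepe, zzeupvev, zzeupzz, zzeuveppueu, zzeuvvevpz, zzeuzvp): 30 nodes
Sum: 54

54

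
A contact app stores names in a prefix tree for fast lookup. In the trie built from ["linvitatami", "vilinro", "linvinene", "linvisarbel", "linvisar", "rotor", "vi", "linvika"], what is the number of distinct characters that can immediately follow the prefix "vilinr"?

1

Walk "vilinr" from the root, arriving at one node.
Distinct next characters after "vilinr": o.
That node has 1 child edge.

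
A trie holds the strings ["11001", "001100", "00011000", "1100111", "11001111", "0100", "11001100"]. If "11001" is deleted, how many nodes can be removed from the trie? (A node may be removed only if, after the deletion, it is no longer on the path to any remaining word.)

Walk "11001" from the leaf back toward the root, removing each node that no remaining word uses.
Every node on "11001" is still needed (e.g. by "1100111"), so nothing is freed.
Nodes removed: 0

0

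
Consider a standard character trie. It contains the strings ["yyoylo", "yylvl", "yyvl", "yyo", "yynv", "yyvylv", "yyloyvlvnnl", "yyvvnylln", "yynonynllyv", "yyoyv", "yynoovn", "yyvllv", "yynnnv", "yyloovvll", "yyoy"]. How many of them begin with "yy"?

15

Traverse to the node for "yy", then collect every word in that subtree.
Words under "yy": yyloovvll, yyloyvlvnnl, yylvl, yynnnv, yynonynllyv, yynoovn, yynv, yyo, yyoy, yyoylo, yyoyv, yyvl, yyvllv, yyvvnylln, yyvylv
Count: 15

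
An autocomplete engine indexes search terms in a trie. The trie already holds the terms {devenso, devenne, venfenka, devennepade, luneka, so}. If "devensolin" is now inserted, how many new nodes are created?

3

The longest prefix of "devensolin" already in the trie is "devenso" (length 7).
So 10 − 7 = 3 new nodes.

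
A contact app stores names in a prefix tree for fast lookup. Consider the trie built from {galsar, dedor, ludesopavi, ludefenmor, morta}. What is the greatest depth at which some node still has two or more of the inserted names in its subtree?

The deepest shared node is where two words last agree before diverging.
e.g. "ludefenmor" and "ludesopavi" share the prefix "lude" of length 4; no pair shares a longer one.
Longest shared-prefix length: 4

4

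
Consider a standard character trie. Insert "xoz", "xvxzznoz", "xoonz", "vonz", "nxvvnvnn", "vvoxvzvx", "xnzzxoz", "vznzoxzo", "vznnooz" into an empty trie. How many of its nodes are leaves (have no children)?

9

Leaves are exactly the stored words that no other stored word extends.
Those words: "nxvvnvnn", "vonz", "vvoxvzvx", "vznnooz", "vznzoxzo", "xnzzxoz", "xoonz", "xoz", "xvxzznoz"
Leaf count: 9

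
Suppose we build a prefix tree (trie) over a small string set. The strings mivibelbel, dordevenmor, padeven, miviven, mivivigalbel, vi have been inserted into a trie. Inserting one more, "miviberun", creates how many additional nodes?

3

The longest prefix of "miviberun" already in the trie is "mivibe" (length 6).
New nodes needed: |"miviberun"| − 6 = 9 − 6 = 3.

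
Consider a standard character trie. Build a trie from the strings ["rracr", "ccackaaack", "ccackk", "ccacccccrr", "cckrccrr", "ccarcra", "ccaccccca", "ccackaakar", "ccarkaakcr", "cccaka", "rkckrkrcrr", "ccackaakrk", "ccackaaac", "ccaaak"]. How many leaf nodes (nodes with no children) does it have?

Leaves are exactly the stored words that no other stored word extends.
Those words: "ccaaak", "ccaccccca", "ccacccccrr", "ccackaaack", "ccackaakar", "ccackaakrk", "ccackk", "ccarcra", "ccarkaakcr", "cccaka", "cckrccrr", "rkckrkrcrr", "rracr"
Leaf count: 13

13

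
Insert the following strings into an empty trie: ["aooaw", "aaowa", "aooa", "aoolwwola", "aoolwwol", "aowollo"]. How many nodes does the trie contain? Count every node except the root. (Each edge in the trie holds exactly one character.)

20

Trace insertions, counting only characters that open a new branch:
  "aooaw" → 5 new (a, o, o, a, w)
  "aaowa" → prefix "a" already present; 4 new (a, o, w, a)
  "aooa" → prefix "aooa" already present; 0 new (none)
  "aoolwwola" → prefix "aoo" already present; 6 new (l, w, w, o, l, a)
  "aoolwwol" → prefix "aoolwwol" already present; 0 new (none)
  "aowollo" → prefix "ao" already present; 5 new (w, o, l, l, o)
Total nodes = 5 + 4 + 0 + 6 + 0 + 5 = 20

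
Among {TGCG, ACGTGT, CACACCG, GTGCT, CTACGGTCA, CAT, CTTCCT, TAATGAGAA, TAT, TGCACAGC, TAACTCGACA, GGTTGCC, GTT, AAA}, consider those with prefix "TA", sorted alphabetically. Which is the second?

TAATGAGAA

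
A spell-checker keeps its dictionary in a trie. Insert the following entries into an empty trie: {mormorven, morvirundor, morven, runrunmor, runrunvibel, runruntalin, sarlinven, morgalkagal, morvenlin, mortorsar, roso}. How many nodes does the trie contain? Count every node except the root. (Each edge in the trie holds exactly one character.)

67

Insert word by word; a character creates a node only if that edge doesn't already exist:
  "mormorven" → 9 new (m, o, r, m, o, r, v, e, n)
  "morvirundor" → prefix "mor" already present; 8 new (v, i, r, u, n, d, o, r)
  "morven" → prefix "morv" already present; 2 new (e, n)
  "runrunmor" → 9 new (r, u, n, r, u, n, m, o, r)
  "runrunvibel" → prefix "runrun" already present; 5 new (v, i, b, e, l)
  "runruntalin" → prefix "runrun" already present; 5 new (t, a, l, i, n)
  "sarlinven" → 9 new (s, a, r, l, i, n, v, e, n)
  "morgalkagal" → prefix "mor" already present; 8 new (g, a, l, k, a, g, a, l)
  "morvenlin" → prefix "morven" already present; 3 new (l, i, n)
  "mortorsar" → prefix "mor" already present; 6 new (t, o, r, s, a, r)
  "roso" → prefix "r" already present; 3 new (o, s, o)
Total nodes = 9 + 8 + 2 + 9 + 5 + 5 + 9 + 8 + 3 + 6 + 3 = 67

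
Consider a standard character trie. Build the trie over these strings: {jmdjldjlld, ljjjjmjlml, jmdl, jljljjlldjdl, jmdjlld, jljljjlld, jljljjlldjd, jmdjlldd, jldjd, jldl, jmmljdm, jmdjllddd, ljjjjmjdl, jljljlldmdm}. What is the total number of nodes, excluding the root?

53

Count nodes per top-level branch (shared prefixes stored once):
  'j'-branch (jldjd, jldl, jljljjlld, jljljjlldjd, jljljjlldjdl, jljljlldmdm, jmdjldjlld, jmdjlld, jmdjlldd, jmdjllddd, jmdl, jmmljdm): 41 nodes
  'l'-branch (ljjjjmjdl, ljjjjmjlml): 12 nodes
Sum: 53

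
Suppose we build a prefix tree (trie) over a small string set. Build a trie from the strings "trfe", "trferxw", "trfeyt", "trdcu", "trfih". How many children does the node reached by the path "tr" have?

Walk "tr" from the root, arriving at one node.
Distinct next characters after "tr": d, f.
That node has 2 child edges.

2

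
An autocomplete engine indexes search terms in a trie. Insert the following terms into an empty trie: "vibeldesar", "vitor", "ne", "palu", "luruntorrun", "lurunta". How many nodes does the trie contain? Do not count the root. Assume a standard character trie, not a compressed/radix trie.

31

For each word, the new-node count is its length minus the longest prefix already in the trie:
  "vibeldesar" → 10 new (v, i, b, e, l, d, e, s, a, r)
  "vitor" → prefix "vi" already present; 3 new (t, o, r)
  "ne" → 2 new (n, e)
  "palu" → 4 new (p, a, l, u)
  "luruntorrun" → 11 new (l, u, r, u, n, t, o, r, r, u, n)
  "lurunta" → prefix "lurunt" already present; 1 new (a)
Total nodes = 10 + 3 + 2 + 4 + 11 + 1 = 31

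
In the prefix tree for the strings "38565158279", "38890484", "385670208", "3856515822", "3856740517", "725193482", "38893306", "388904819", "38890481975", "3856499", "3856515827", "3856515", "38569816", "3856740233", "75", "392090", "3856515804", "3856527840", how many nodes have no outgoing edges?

15

Leaves are exactly the stored words that no other stored word extends.
Those words: "3856499", "3856515804", "3856515822", "38565158279", "3856527840", "385670208", "3856740233", "3856740517", "38569816", "38890481975", "38890484", "38893306", "392090", "725193482", "75"
Leaf count: 15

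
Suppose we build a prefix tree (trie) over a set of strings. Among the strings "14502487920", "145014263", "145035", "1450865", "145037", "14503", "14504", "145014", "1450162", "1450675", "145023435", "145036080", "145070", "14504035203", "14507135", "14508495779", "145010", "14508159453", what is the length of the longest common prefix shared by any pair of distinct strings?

6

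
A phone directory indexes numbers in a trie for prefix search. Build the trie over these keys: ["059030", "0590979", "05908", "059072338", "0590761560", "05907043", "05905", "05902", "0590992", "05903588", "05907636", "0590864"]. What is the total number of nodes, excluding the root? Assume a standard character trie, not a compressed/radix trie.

34

Trace insertions, counting only characters that open a new branch:
  "059030" → 6 new (0, 5, 9, 0, 3, 0)
  "0590979" → prefix "0590" already present; 3 new (9, 7, 9)
  "05908" → prefix "0590" already present; 1 new (8)
  "059072338" → prefix "0590" already present; 5 new (7, 2, 3, 3, 8)
  "0590761560" → prefix "05907" already present; 5 new (6, 1, 5, 6, 0)
  "05907043" → prefix "05907" already present; 3 new (0, 4, 3)
  "05905" → prefix "0590" already present; 1 new (5)
  "05902" → prefix "0590" already present; 1 new (2)
  "0590992" → prefix "05909" already present; 2 new (9, 2)
  "05903588" → prefix "05903" already present; 3 new (5, 8, 8)
  "05907636" → prefix "059076" already present; 2 new (3, 6)
  "0590864" → prefix "05908" already present; 2 new (6, 4)
Total nodes = 6 + 3 + 1 + 5 + 5 + 3 + 1 + 1 + 2 + 3 + 2 + 2 = 34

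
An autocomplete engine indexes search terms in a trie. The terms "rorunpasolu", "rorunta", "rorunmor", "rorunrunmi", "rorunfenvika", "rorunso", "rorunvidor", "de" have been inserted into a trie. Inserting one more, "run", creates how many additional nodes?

2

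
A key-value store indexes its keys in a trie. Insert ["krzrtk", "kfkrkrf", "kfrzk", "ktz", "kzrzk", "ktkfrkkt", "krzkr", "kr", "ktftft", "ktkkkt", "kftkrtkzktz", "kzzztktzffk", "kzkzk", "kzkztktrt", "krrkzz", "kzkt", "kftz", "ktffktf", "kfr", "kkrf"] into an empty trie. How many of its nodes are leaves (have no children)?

18

Leaves are exactly the stored words that no other stored word extends.
Those words: "kfkrkrf", "kfrzk", "kftkrtkzktz", "kftz", "kkrf", "krrkzz", "krzkr", "krzrtk", "ktffktf", "ktftft", "ktkfrkkt", "ktkkkt", "ktz", "kzkt", "kzkzk", "kzkztktrt", "kzrzk", "kzzztktzffk"
Leaf count: 18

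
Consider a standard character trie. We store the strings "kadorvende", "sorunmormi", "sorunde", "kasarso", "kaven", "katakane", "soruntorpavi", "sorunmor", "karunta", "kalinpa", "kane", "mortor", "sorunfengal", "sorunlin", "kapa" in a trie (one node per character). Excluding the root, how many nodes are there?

72

For each word, the new-node count is its length minus the longest prefix already in the trie:
  "kadorvende" → 10 new (k, a, d, o, r, v, e, n, d, e)
  "sorunmormi" → 10 new (s, o, r, u, n, m, o, r, m, i)
  "sorunde" → prefix "sorun" already present; 2 new (d, e)
  "kasarso" → prefix "ka" already present; 5 new (s, a, r, s, o)
  "kaven" → prefix "ka" already present; 3 new (v, e, n)
  "katakane" → prefix "ka" already present; 6 new (t, a, k, a, n, e)
  "soruntorpavi" → prefix "sorun" already present; 7 new (t, o, r, p, a, v, i)
  "sorunmor" → prefix "sorunmor" already present; 0 new (none)
  "karunta" → prefix "ka" already present; 5 new (r, u, n, t, a)
  "kalinpa" → prefix "ka" already present; 5 new (l, i, n, p, a)
  "kane" → prefix "ka" already present; 2 new (n, e)
  "mortor" → 6 new (m, o, r, t, o, r)
  "sorunfengal" → prefix "sorun" already present; 6 new (f, e, n, g, a, l)
  "sorunlin" → prefix "sorun" already present; 3 new (l, i, n)
  "kapa" → prefix "ka" already present; 2 new (p, a)
Total nodes = 10 + 10 + 2 + 5 + 3 + 6 + 7 + 0 + 5 + 5 + 2 + 6 + 6 + 3 + 2 = 72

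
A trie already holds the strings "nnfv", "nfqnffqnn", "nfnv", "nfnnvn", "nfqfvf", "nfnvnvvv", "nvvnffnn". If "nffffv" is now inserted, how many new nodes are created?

4

"nf" is already a path in the trie; the remaining "fffv" must be added.
So 6 − 2 = 4 new nodes.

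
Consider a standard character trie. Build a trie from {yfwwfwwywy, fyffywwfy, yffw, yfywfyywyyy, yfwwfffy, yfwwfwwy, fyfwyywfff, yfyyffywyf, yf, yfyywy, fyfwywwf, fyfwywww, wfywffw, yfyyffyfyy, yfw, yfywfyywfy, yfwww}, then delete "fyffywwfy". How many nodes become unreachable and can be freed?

After clearing the end-marker at "fyffywwfy", prune upward until reaching a node still needed by another word.
The suffix "fywwfy" (6 nodes) is used only by "fyffywwfy"; the node for "fyf" still has the child "w", so pruning stops there.
Nodes removed: 6

6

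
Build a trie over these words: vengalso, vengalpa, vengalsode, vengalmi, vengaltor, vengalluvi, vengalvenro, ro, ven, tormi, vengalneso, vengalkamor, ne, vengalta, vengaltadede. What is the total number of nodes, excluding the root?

49

Trace insertions, counting only characters that open a new branch:
  "vengalso" → 8 new (v, e, n, g, a, l, s, o)
  "vengalpa" → prefix "vengal" already present; 2 new (p, a)
  "vengalsode" → prefix "vengalso" already present; 2 new (d, e)
  "vengalmi" → prefix "vengal" already present; 2 new (m, i)
  "vengaltor" → prefix "vengal" already present; 3 new (t, o, r)
  "vengalluvi" → prefix "vengal" already present; 4 new (l, u, v, i)
  "vengalvenro" → prefix "vengal" already present; 5 new (v, e, n, r, o)
  "ro" → 2 new (r, o)
  "ven" → prefix "ven" already present; 0 new (none)
  "tormi" → 5 new (t, o, r, m, i)
  "vengalneso" → prefix "vengal" already present; 4 new (n, e, s, o)
  "vengalkamor" → prefix "vengal" already present; 5 new (k, a, m, o, r)
  "ne" → 2 new (n, e)
  "vengalta" → prefix "vengalt" already present; 1 new (a)
  "vengaltadede" → prefix "vengalta" already present; 4 new (d, e, d, e)
Total nodes = 8 + 2 + 2 + 2 + 3 + 4 + 5 + 2 + 0 + 5 + 4 + 5 + 2 + 1 + 4 = 49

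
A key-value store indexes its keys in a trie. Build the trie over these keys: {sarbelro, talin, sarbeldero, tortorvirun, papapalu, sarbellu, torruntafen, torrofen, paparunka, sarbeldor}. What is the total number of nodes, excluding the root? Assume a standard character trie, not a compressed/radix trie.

Insert word by word; a character creates a node only if that edge doesn't already exist:
  "sarbelro" → 8 new (s, a, r, b, e, l, r, o)
  "talin" → 5 new (t, a, l, i, n)
  "sarbeldero" → prefix "sarbel" already present; 4 new (d, e, r, o)
  "tortorvirun" → prefix "t" already present; 10 new (o, r, t, o, r, v, i, r, u, n)
  "papapalu" → 8 new (p, a, p, a, p, a, l, u)
  "sarbellu" → prefix "sarbel" already present; 2 new (l, u)
  "torruntafen" → prefix "tor" already present; 8 new (r, u, n, t, a, f, e, n)
  "torrofen" → prefix "torr" already present; 4 new (o, f, e, n)
  "paparunka" → prefix "papa" already present; 5 new (r, u, n, k, a)
  "sarbeldor" → prefix "sarbeld" already present; 2 new (o, r)
Total nodes = 8 + 5 + 4 + 10 + 8 + 2 + 8 + 4 + 5 + 2 = 56

56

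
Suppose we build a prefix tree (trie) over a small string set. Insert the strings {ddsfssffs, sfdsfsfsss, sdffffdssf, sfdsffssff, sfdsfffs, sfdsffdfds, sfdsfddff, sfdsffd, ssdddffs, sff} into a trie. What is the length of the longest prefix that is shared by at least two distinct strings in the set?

7

The deepest shared node is where two words last agree before diverging.
e.g. "sfdsffd" and "sfdsffdfds" share the prefix "sfdsffd" of length 7; no pair shares a longer one.
Longest shared-prefix length: 7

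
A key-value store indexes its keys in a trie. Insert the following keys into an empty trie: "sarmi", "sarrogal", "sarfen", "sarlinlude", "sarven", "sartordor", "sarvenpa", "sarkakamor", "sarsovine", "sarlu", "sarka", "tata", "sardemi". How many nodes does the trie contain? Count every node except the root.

53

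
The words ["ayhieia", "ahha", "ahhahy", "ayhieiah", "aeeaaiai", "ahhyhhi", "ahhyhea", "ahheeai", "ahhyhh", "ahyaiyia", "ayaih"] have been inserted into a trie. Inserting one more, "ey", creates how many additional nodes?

2

No existing word starts with "e", so every character of "ey" needs a new node.
2 − 0 = 2 new nodes.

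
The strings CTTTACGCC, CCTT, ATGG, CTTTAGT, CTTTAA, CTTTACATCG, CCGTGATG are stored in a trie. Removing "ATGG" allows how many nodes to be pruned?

Walk "ATGG" from the leaf back toward the root, removing each node that no remaining word uses.
No other word shares any prefix with "ATGG", so all 4 of its nodes go.
Nodes removed: 4

4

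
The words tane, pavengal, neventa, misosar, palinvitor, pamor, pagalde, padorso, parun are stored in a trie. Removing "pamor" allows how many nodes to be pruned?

3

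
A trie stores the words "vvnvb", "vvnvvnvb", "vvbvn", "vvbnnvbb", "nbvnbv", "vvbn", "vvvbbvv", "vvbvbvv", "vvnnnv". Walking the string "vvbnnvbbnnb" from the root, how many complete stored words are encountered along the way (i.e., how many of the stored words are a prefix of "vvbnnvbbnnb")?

Check each prefix of "vvbnnvbbnnb" against the stored set — each match is an end-marker on the path.
Prefixes of the query that are stored words: "vvbn", "vvbnnvbb"
Count: 2

2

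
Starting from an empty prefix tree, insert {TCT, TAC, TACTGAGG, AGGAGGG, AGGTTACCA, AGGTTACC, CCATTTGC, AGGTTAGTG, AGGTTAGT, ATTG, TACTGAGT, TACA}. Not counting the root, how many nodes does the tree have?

39

Count nodes per top-level branch (shared prefixes stored once):
  'A'-branch (AGGAGGG, AGGTTACC, AGGTTACCA, AGGTTAGT, AGGTTAGTG, ATTG): 19 nodes
  'C'-branch (CCATTTGC): 8 nodes
  'T'-branch (TAC, TACA, TACTGAGG, TACTGAGT, TCT): 12 nodes
Sum: 39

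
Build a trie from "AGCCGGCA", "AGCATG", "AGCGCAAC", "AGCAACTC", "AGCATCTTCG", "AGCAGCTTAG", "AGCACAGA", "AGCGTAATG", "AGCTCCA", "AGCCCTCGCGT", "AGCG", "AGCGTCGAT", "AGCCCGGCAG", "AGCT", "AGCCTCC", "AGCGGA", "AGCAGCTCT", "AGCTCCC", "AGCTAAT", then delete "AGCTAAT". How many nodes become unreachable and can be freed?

After clearing the end-marker at "AGCTAAT", prune upward until reaching a node still needed by another word.
The suffix "AAT" (3 nodes) is used only by "AGCTAAT"; the node for "AGCT" still has the child "C", so pruning stops there.
Nodes removed: 3

3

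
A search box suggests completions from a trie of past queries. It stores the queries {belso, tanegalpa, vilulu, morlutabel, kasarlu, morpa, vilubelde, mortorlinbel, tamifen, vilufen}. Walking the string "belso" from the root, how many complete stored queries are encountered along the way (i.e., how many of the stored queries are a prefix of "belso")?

1

Check each prefix of "belso" against the stored set — each match is an end-marker on the path.
Prefixes of the query that are stored words: "belso"
Count: 1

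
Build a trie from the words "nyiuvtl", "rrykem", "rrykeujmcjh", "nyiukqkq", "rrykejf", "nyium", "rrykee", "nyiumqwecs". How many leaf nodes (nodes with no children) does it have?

Leaves are exactly the stored words that no other stored word extends.
Those words: "nyiukqkq", "nyiumqwecs", "nyiuvtl", "rrykee", "rrykejf", "rrykem", "rrykeujmcjh"
Leaf count: 7

7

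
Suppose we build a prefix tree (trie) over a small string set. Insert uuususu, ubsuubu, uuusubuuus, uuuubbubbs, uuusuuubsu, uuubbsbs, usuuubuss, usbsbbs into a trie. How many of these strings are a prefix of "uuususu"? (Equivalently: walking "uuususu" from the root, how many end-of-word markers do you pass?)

1

Walk "uuususu" from the root; an end-of-word marker is hit whenever a stored word is a prefix of "uuususu".
Prefixes of the query that are stored words: "uuususu"
Count: 1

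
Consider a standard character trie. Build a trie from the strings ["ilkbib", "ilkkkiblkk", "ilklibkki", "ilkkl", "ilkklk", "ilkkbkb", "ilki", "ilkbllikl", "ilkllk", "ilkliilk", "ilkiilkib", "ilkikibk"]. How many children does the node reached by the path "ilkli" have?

2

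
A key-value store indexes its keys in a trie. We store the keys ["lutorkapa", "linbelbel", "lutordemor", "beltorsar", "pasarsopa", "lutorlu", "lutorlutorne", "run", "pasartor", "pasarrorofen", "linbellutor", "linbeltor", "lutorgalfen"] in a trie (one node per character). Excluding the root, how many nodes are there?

Insert word by word; a character creates a node only if that edge doesn't already exist:
  "lutorkapa" → 9 new (l, u, t, o, r, k, a, p, a)
  "linbelbel" → prefix "l" already present; 8 new (i, n, b, e, l, b, e, l)
  "lutordemor" → prefix "lutor" already present; 5 new (d, e, m, o, r)
  "beltorsar" → 9 new (b, e, l, t, o, r, s, a, r)
  "pasarsopa" → 9 new (p, a, s, a, r, s, o, p, a)
  "lutorlu" → prefix "lutor" already present; 2 new (l, u)
  "lutorlutorne" → prefix "lutorlu" already present; 5 new (t, o, r, n, e)
  "run" → 3 new (r, u, n)
  "pasartor" → prefix "pasar" already present; 3 new (t, o, r)
  "pasarrorofen" → prefix "pasar" already present; 7 new (r, o, r, o, f, e, n)
  "linbellutor" → prefix "linbel" already present; 5 new (l, u, t, o, r)
  "linbeltor" → prefix "linbel" already present; 3 new (t, o, r)
  "lutorgalfen" → prefix "lutor" already present; 6 new (g, a, l, f, e, n)
Total nodes = 9 + 8 + 5 + 9 + 9 + 2 + 5 + 3 + 3 + 7 + 5 + 3 + 6 = 74

74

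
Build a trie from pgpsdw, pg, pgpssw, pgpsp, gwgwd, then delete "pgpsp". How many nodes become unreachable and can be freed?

A node on "pgpsp"'s path can go only if nothing else ends at it or branches off below it.
The suffix "p" (1 node) is used only by "pgpsp"; the node for "pgps" still has the child "d", so pruning stops there.
Nodes removed: 1

1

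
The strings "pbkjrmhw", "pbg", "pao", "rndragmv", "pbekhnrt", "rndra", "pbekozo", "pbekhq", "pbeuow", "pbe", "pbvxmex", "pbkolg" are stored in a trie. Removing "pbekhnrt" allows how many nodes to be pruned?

3

After clearing the end-marker at "pbekhnrt", prune upward until reaching a node still needed by another word.
The suffix "nrt" (3 nodes) is used only by "pbekhnrt"; the node for "pbekh" still has the child "q", so pruning stops there.
Nodes removed: 3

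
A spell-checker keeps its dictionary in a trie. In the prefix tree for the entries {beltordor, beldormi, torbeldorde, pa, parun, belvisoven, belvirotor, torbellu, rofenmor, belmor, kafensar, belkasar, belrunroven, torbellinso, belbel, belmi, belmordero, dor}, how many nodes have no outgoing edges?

16

Leaves are exactly the stored words that no other stored word extends.
Those words: "belbel", "beldormi", "belkasar", "belmi", "belmordero", "belrunroven", "beltordor", "belvirotor", "belvisoven", "dor", "kafensar", "parun", "rofenmor", "torbeldorde", "torbellinso", "torbellu"
Leaf count: 16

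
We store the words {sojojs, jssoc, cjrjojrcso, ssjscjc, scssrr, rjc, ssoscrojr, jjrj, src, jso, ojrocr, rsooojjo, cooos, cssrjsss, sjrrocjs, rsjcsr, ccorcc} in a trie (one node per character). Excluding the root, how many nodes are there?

88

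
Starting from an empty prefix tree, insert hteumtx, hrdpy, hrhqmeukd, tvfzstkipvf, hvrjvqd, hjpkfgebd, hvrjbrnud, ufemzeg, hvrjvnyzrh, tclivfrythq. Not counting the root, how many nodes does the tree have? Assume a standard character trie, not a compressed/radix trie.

70

Insert word by word; a character creates a node only if that edge doesn't already exist:
  "hteumtx" → 7 new (h, t, e, u, m, t, x)
  "hrdpy" → prefix "h" already present; 4 new (r, d, p, y)
  "hrhqmeukd" → prefix "hr" already present; 7 new (h, q, m, e, u, k, d)
  "tvfzstkipvf" → 11 new (t, v, f, z, s, t, k, i, p, v, f)
  "hvrjvqd" → prefix "h" already present; 6 new (v, r, j, v, q, d)
  "hjpkfgebd" → prefix "h" already present; 8 new (j, p, k, f, g, e, b, d)
  "hvrjbrnud" → prefix "hvrj" already present; 5 new (b, r, n, u, d)
  "ufemzeg" → 7 new (u, f, e, m, z, e, g)
  "hvrjvnyzrh" → prefix "hvrjv" already present; 5 new (n, y, z, r, h)
  "tclivfrythq" → prefix "t" already present; 10 new (c, l, i, v, f, r, y, t, h, q)
Total nodes = 7 + 4 + 7 + 11 + 6 + 8 + 5 + 7 + 5 + 10 = 70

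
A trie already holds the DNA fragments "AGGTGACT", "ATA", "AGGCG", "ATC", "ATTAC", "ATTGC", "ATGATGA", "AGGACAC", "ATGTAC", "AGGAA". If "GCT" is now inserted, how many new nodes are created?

3

No existing word starts with "G", so every character of "GCT" needs a new node.
3 − 0 = 3 new nodes.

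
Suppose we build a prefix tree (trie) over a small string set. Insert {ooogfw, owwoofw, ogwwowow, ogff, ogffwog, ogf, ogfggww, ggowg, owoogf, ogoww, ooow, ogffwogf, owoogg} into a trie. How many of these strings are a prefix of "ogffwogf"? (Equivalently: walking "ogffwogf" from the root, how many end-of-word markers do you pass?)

Check each prefix of "ogffwogf" against the stored set — each match is an end-marker on the path.
Prefixes of the query that are stored words: "ogf", "ogff", "ogffwog", "ogffwogf"
Count: 4

4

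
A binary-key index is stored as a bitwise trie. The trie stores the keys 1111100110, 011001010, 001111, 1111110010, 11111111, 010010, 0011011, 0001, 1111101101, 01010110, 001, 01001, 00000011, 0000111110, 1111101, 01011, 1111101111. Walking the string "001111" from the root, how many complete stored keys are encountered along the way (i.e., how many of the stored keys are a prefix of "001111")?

2

Walk "001111" from the root; an end-of-word marker is hit whenever a stored word is a prefix of "001111".
Prefixes of the query that are stored words: "001", "001111"
Count: 2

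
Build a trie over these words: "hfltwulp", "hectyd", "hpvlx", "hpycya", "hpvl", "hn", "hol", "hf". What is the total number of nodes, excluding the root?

24

Insert word by word; a character creates a node only if that edge doesn't already exist:
  "hfltwulp" → 8 new (h, f, l, t, w, u, l, p)
  "hectyd" → prefix "h" already present; 5 new (e, c, t, y, d)
  "hpvlx" → prefix "h" already present; 4 new (p, v, l, x)
  "hpycya" → prefix "hp" already present; 4 new (y, c, y, a)
  "hpvl" → prefix "hpvl" already present; 0 new (none)
  "hn" → prefix "h" already present; 1 new (n)
  "hol" → prefix "h" already present; 2 new (o, l)
  "hf" → prefix "hf" already present; 0 new (none)
Total nodes = 8 + 5 + 4 + 4 + 0 + 1 + 2 + 0 = 24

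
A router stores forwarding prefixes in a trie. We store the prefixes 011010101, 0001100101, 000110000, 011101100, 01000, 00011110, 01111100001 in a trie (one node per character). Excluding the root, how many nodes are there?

39

Trie structure (* marks end of a word):
(root)
└─ 0
   ├─ 0
   │  └─ 0
   │     └─ 1
   │        └─ 1
   │           ├─ 0
   │           │  └─ 0
   │           │     ├─ 0
   │           │     │  └─ 0 *
   │           │     └─ 1
   │           │        └─ 0
   │           │           └─ 1 *
   │           └─ 1
   │              └─ 1
   │                 └─ 0 *
   └─ 1
      ├─ 0
      │  └─ 0
      │     └─ 0 *
      └─ 1
         ├─ 0
         │  └─ 1
         │     └─ 0
         │        └─ 1
         │           └─ 0
         │              └─ 1 *
         └─ 1
            ├─ 0
            │  └─ 1
            │     └─ 1
            │        └─ 0
            │           └─ 0 *
            └─ 1
               └─ 1
                  └─ 0
                     └─ 0
                        └─ 0
                           └─ 0
                              └─ 1 *
Counting every labelled node above: 39.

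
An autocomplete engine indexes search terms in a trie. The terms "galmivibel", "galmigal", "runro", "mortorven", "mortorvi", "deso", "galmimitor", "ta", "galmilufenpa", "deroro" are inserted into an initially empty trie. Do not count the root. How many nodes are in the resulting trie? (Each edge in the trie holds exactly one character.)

50

Insert word by word; a character creates a node only if that edge doesn't already exist:
  "galmivibel" → 10 new (g, a, l, m, i, v, i, b, e, l)
  "galmigal" → prefix "galmi" already present; 3 new (g, a, l)
  "runro" → 5 new (r, u, n, r, o)
  "mortorven" → 9 new (m, o, r, t, o, r, v, e, n)
  "mortorvi" → prefix "mortorv" already present; 1 new (i)
  "deso" → 4 new (d, e, s, o)
  "galmimitor" → prefix "galmi" already present; 5 new (m, i, t, o, r)
  "ta" → 2 new (t, a)
  "galmilufenpa" → prefix "galmi" already present; 7 new (l, u, f, e, n, p, a)
  "deroro" → prefix "de" already present; 4 new (r, o, r, o)
Total nodes = 10 + 3 + 5 + 9 + 1 + 4 + 5 + 2 + 7 + 4 = 50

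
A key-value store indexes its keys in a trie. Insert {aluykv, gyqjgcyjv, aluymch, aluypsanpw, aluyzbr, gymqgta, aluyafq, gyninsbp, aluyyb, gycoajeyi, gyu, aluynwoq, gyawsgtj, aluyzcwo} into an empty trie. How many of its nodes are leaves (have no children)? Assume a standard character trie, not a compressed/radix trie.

14

Leaves are exactly the stored words that no other stored word extends.
Those words: "aluyafq", "aluykv", "aluymch", "aluynwoq", "aluypsanpw", "aluyyb", "aluyzbr", "aluyzcwo", "gyawsgtj", "gycoajeyi", "gymqgta", "gyninsbp", "gyqjgcyjv", "gyu"
Leaf count: 14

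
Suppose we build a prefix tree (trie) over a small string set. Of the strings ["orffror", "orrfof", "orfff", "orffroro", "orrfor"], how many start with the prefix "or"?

Walk to "or"; the words in its subtree are exactly those with that prefix.
Matches: "orfff", "orffror", "orffroro", "orrfof", "orrfor"
Count: 5

5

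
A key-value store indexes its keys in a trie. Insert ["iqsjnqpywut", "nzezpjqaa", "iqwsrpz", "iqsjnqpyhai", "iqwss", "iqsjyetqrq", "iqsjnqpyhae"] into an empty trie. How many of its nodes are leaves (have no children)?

7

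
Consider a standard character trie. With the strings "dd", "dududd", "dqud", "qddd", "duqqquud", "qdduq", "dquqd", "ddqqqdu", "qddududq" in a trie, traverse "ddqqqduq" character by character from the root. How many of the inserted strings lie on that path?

2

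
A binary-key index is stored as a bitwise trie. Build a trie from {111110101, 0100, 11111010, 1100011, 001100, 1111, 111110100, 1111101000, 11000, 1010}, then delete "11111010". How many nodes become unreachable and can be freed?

After clearing the end-marker at "11111010", prune upward until reaching a node still needed by another word.
Every node on "11111010" is still needed (e.g. by "111110101"), so nothing is freed.
Nodes removed: 0

0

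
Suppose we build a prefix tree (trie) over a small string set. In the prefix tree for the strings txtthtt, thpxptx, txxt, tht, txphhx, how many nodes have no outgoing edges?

Leaves are exactly the stored words that no other stored word extends.
Those words: "thpxptx", "tht", "txphhx", "txtthtt", "txxt"
Leaf count: 5

5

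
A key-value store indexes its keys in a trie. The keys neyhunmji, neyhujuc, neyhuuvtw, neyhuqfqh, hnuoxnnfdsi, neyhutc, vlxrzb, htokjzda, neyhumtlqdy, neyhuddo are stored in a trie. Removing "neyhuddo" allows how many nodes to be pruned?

After clearing the end-marker at "neyhuddo", prune upward until reaching a node still needed by another word.
The suffix "ddo" (3 nodes) is used only by "neyhuddo"; the node for "neyhu" still has the child "n", so pruning stops there.
Nodes removed: 3

3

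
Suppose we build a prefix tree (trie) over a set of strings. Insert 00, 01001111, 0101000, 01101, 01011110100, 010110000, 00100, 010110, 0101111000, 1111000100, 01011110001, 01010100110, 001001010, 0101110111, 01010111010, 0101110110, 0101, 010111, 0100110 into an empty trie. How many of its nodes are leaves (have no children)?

Leaves are exactly the stored words that no other stored word extends.
Those words: "001001010", "0100110", "01001111", "0101000", "01010100110", "01010111010", "010110000", "0101110110", "0101110111", "01011110001", "01011110100", "01101", "1111000100"
Leaf count: 13

13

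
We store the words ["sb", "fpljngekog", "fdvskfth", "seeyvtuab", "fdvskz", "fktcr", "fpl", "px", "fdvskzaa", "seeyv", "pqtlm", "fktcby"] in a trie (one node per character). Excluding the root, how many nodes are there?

42

Insert word by word; a character creates a node only if that edge doesn't already exist:
  "sb" → 2 new (s, b)
  "fpljngekog" → 10 new (f, p, l, j, n, g, e, k, o, g)
  "fdvskfth" → prefix "f" already present; 7 new (d, v, s, k, f, t, h)
  "seeyvtuab" → prefix "s" already present; 8 new (e, e, y, v, t, u, a, b)
  "fdvskz" → prefix "fdvsk" already present; 1 new (z)
  "fktcr" → prefix "f" already present; 4 new (k, t, c, r)
  "fpl" → prefix "fpl" already present; 0 new (none)
  "px" → 2 new (p, x)
  "fdvskzaa" → prefix "fdvskz" already present; 2 new (a, a)
  "seeyv" → prefix "seeyv" already present; 0 new (none)
  "pqtlm" → prefix "p" already present; 4 new (q, t, l, m)
  "fktcby" → prefix "fktc" already present; 2 new (b, y)
Total nodes = 2 + 10 + 7 + 8 + 1 + 4 + 0 + 2 + 2 + 0 + 4 + 2 = 42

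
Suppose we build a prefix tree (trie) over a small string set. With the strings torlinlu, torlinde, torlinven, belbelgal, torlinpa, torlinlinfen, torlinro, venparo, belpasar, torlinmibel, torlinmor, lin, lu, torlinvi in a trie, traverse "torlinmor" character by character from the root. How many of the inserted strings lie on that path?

1

Check each prefix of "torlinmor" against the stored set — each match is an end-marker on the path.
Prefixes of the query that are stored words: "torlinmor"
Count: 1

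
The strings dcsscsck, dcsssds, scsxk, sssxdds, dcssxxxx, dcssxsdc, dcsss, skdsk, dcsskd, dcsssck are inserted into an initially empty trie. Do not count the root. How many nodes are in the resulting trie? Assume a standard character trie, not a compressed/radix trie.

37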